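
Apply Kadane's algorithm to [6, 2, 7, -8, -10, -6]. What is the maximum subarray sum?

Using Kadane's algorithm on [6, 2, 7, -8, -10, -6]:

Scanning through the array:
Position 1 (value 2): max_ending_here = 8, max_so_far = 8
Position 2 (value 7): max_ending_here = 15, max_so_far = 15
Position 3 (value -8): max_ending_here = 7, max_so_far = 15
Position 4 (value -10): max_ending_here = -3, max_so_far = 15
Position 5 (value -6): max_ending_here = -6, max_so_far = 15

Maximum subarray: [6, 2, 7]
Maximum sum: 15

The maximum subarray is [6, 2, 7] with sum 15. This subarray runs from index 0 to index 2.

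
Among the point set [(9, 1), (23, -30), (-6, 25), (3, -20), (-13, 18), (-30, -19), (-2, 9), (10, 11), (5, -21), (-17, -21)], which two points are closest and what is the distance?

Computing all pairwise distances among 10 points:

d((9, 1), (23, -30)) = 34.0147
d((9, 1), (-6, 25)) = 28.3019
d((9, 1), (3, -20)) = 21.8403
d((9, 1), (-13, 18)) = 27.8029
d((9, 1), (-30, -19)) = 43.8292
d((9, 1), (-2, 9)) = 13.6015
d((9, 1), (10, 11)) = 10.0499
d((9, 1), (5, -21)) = 22.3607
d((9, 1), (-17, -21)) = 34.0588
d((23, -30), (-6, 25)) = 62.1772
d((23, -30), (3, -20)) = 22.3607
d((23, -30), (-13, 18)) = 60.0
d((23, -30), (-30, -19)) = 54.1295
d((23, -30), (-2, 9)) = 46.3249
d((23, -30), (10, 11)) = 43.0116
d((23, -30), (5, -21)) = 20.1246
d((23, -30), (-17, -21)) = 41.0
d((-6, 25), (3, -20)) = 45.8912
d((-6, 25), (-13, 18)) = 9.8995
d((-6, 25), (-30, -19)) = 50.1199
d((-6, 25), (-2, 9)) = 16.4924
d((-6, 25), (10, 11)) = 21.2603
d((-6, 25), (5, -21)) = 47.2969
d((-6, 25), (-17, -21)) = 47.2969
d((3, -20), (-13, 18)) = 41.2311
d((3, -20), (-30, -19)) = 33.0151
d((3, -20), (-2, 9)) = 29.4279
d((3, -20), (10, 11)) = 31.7805
d((3, -20), (5, -21)) = 2.2361 <-- minimum
d((3, -20), (-17, -21)) = 20.025
d((-13, 18), (-30, -19)) = 40.7185
d((-13, 18), (-2, 9)) = 14.2127
d((-13, 18), (10, 11)) = 24.0416
d((-13, 18), (5, -21)) = 42.9535
d((-13, 18), (-17, -21)) = 39.2046
d((-30, -19), (-2, 9)) = 39.598
d((-30, -19), (10, 11)) = 50.0
d((-30, -19), (5, -21)) = 35.0571
d((-30, -19), (-17, -21)) = 13.1529
d((-2, 9), (10, 11)) = 12.1655
d((-2, 9), (5, -21)) = 30.8058
d((-2, 9), (-17, -21)) = 33.541
d((10, 11), (5, -21)) = 32.3883
d((10, 11), (-17, -21)) = 41.8688
d((5, -21), (-17, -21)) = 22.0

Closest pair: (3, -20) and (5, -21) with distance 2.2361

The closest pair is (3, -20) and (5, -21) with Euclidean distance 2.2361. For 10 points, brute-force pairwise comparison is shown above. For large n, the divide-and-conquer algorithm (sort by x, recurse on halves, check the dividing strip) achieves O(n log n).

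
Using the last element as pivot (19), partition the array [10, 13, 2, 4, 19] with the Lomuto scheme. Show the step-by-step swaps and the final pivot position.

Lomuto partition with pivot = 19:

Initial array: [10, 13, 2, 4, 19]

arr[0]=10 <= 19: swap with position 0, array becomes [10, 13, 2, 4, 19]
arr[1]=13 <= 19: swap with position 1, array becomes [10, 13, 2, 4, 19]
arr[2]=2 <= 19: swap with position 2, array becomes [10, 13, 2, 4, 19]
arr[3]=4 <= 19: swap with position 3, array becomes [10, 13, 2, 4, 19]

Place pivot at position 4: [10, 13, 2, 4, 19]
Pivot position: 4

After partitioning with pivot 19, the array becomes [10, 13, 2, 4, 19]. The pivot is placed at index 4. All elements to the left of the pivot are <= 19, and all elements to the right are > 19.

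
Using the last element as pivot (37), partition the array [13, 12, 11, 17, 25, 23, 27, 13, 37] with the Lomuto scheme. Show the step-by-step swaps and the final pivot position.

Lomuto partition with pivot = 37:

Initial array: [13, 12, 11, 17, 25, 23, 27, 13, 37]

arr[0]=13 <= 37: swap with position 0, array becomes [13, 12, 11, 17, 25, 23, 27, 13, 37]
arr[1]=12 <= 37: swap with position 1, array becomes [13, 12, 11, 17, 25, 23, 27, 13, 37]
arr[2]=11 <= 37: swap with position 2, array becomes [13, 12, 11, 17, 25, 23, 27, 13, 37]
arr[3]=17 <= 37: swap with position 3, array becomes [13, 12, 11, 17, 25, 23, 27, 13, 37]
arr[4]=25 <= 37: swap with position 4, array becomes [13, 12, 11, 17, 25, 23, 27, 13, 37]
arr[5]=23 <= 37: swap with position 5, array becomes [13, 12, 11, 17, 25, 23, 27, 13, 37]
arr[6]=27 <= 37: swap with position 6, array becomes [13, 12, 11, 17, 25, 23, 27, 13, 37]
arr[7]=13 <= 37: swap with position 7, array becomes [13, 12, 11, 17, 25, 23, 27, 13, 37]

Place pivot at position 8: [13, 12, 11, 17, 25, 23, 27, 13, 37]
Pivot position: 8

After partitioning with pivot 37, the array becomes [13, 12, 11, 17, 25, 23, 27, 13, 37]. The pivot is placed at index 8. All elements to the left of the pivot are <= 37, and all elements to the right are > 37.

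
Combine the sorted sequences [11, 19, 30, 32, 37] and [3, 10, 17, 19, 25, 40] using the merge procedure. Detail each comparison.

Merging process:

Compare 11 vs 3: take 3 from right. Merged: [3]
Compare 11 vs 10: take 10 from right. Merged: [3, 10]
Compare 11 vs 17: take 11 from left. Merged: [3, 10, 11]
Compare 19 vs 17: take 17 from right. Merged: [3, 10, 11, 17]
Compare 19 vs 19: take 19 from left. Merged: [3, 10, 11, 17, 19]
Compare 30 vs 19: take 19 from right. Merged: [3, 10, 11, 17, 19, 19]
Compare 30 vs 25: take 25 from right. Merged: [3, 10, 11, 17, 19, 19, 25]
Compare 30 vs 40: take 30 from left. Merged: [3, 10, 11, 17, 19, 19, 25, 30]
Compare 32 vs 40: take 32 from left. Merged: [3, 10, 11, 17, 19, 19, 25, 30, 32]
Compare 37 vs 40: take 37 from left. Merged: [3, 10, 11, 17, 19, 19, 25, 30, 32, 37]
Append remaining from right: [40]. Merged: [3, 10, 11, 17, 19, 19, 25, 30, 32, 37, 40]

Final merged array: [3, 10, 11, 17, 19, 19, 25, 30, 32, 37, 40]
Total comparisons: 10

The merged array is [3, 10, 11, 17, 19, 19, 25, 30, 32, 37, 40], requiring 10 comparisons. The merge step runs in O(n) time where n is the total number of elements.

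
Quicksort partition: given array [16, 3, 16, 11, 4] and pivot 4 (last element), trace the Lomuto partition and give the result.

Lomuto partition with pivot = 4:

Initial array: [16, 3, 16, 11, 4]

arr[0]=16 > 4: no swap
arr[1]=3 <= 4: swap with position 0, array becomes [3, 16, 16, 11, 4]
arr[2]=16 > 4: no swap
arr[3]=11 > 4: no swap

Place pivot at position 1: [3, 4, 16, 11, 16]
Pivot position: 1

After partitioning with pivot 4, the array becomes [3, 4, 16, 11, 16]. The pivot is placed at index 1. All elements to the left of the pivot are <= 4, and all elements to the right are > 4.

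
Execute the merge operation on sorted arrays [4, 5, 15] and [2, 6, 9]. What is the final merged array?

Merging process:

Compare 4 vs 2: take 2 from right. Merged: [2]
Compare 4 vs 6: take 4 from left. Merged: [2, 4]
Compare 5 vs 6: take 5 from left. Merged: [2, 4, 5]
Compare 15 vs 6: take 6 from right. Merged: [2, 4, 5, 6]
Compare 15 vs 9: take 9 from right. Merged: [2, 4, 5, 6, 9]
Append remaining from left: [15]. Merged: [2, 4, 5, 6, 9, 15]

Final merged array: [2, 4, 5, 6, 9, 15]
Total comparisons: 5

The merged array is [2, 4, 5, 6, 9, 15], requiring 5 comparisons. The merge step runs in O(n) time where n is the total number of elements.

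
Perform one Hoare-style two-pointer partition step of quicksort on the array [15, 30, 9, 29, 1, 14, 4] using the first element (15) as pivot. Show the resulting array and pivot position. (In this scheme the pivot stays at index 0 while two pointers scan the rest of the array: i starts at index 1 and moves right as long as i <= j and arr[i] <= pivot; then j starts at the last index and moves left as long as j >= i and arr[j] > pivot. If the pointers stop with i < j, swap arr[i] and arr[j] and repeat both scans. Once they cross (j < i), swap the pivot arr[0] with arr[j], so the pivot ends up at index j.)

Hoare-style two-pointer partition with pivot = 15:

Initial array: [15, 30, 9, 29, 1, 14, 4]

Pointers start at i = 1, j = 6.
i stops at index 1 (arr[1]=30 > 15), j stops at index 6 (arr[6]=4 <= 15): swap arr[1] and arr[6], array becomes [15, 4, 9, 29, 1, 14, 30]
i stops at index 3 (arr[3]=29 > 15), j stops at index 5 (arr[5]=14 <= 15): swap arr[3] and arr[5], array becomes [15, 4, 9, 14, 1, 29, 30]
i ends at 5, j ends at 4: the pointers have crossed (j < i), so scanning stops.

Swap pivot arr[0] with arr[4] to place pivot at position 4: [1, 4, 9, 14, 15, 29, 30]
Pivot position: 4

After partitioning with pivot 15, the array becomes [1, 4, 9, 14, 15, 29, 30]. The pivot is placed at index 4. All elements to the left of the pivot are <= 15, and all elements to the right are > 15.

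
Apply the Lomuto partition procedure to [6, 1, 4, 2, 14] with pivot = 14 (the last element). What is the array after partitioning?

Lomuto partition with pivot = 14:

Initial array: [6, 1, 4, 2, 14]

arr[0]=6 <= 14: swap with position 0, array becomes [6, 1, 4, 2, 14]
arr[1]=1 <= 14: swap with position 1, array becomes [6, 1, 4, 2, 14]
arr[2]=4 <= 14: swap with position 2, array becomes [6, 1, 4, 2, 14]
arr[3]=2 <= 14: swap with position 3, array becomes [6, 1, 4, 2, 14]

Place pivot at position 4: [6, 1, 4, 2, 14]
Pivot position: 4

After partitioning with pivot 14, the array becomes [6, 1, 4, 2, 14]. The pivot is placed at index 4. All elements to the left of the pivot are <= 14, and all elements to the right are > 14.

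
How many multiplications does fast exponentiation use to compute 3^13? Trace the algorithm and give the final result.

Computing 3^13 by squaring (build up from 3^1; each line after the first costs one multiplication):

3^1 = 3
3^2 = (3^1)^2 = 3^2 = 9
3^3 = 3 * 3^2 = 3 * 9 = 27
3^6 = (3^3)^2 = 27^2 = 729
3^12 = (3^6)^2 = 729^2 = 531441
3^13 = 3 * 3^12 = 3 * 531441 = 1594323

Result: 1594323
Multiplications needed: 5 (5 lines after 3^1)

3^13 = 1594323. Using exponentiation by squaring, this requires 5 multiplications. The key idea: if the exponent is even, square the half-power; if odd, multiply by the base once.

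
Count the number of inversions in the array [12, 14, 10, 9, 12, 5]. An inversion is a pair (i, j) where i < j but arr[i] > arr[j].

Finding inversions in [12, 14, 10, 9, 12, 5]:

(0, 2): arr[0]=12 > arr[2]=10
(0, 3): arr[0]=12 > arr[3]=9
(0, 5): arr[0]=12 > arr[5]=5
(1, 2): arr[1]=14 > arr[2]=10
(1, 3): arr[1]=14 > arr[3]=9
(1, 4): arr[1]=14 > arr[4]=12
(1, 5): arr[1]=14 > arr[5]=5
(2, 3): arr[2]=10 > arr[3]=9
(2, 5): arr[2]=10 > arr[5]=5
(3, 5): arr[3]=9 > arr[5]=5
(4, 5): arr[4]=12 > arr[5]=5

Total inversions: 11

The array has 11 inversion(s): (0,2), (0,3), (0,5), (1,2), (1,3), (1,4), (1,5), (2,3), (2,5), (3,5), (4,5). Each pair (i,j) satisfies i < j and arr[i] > arr[j].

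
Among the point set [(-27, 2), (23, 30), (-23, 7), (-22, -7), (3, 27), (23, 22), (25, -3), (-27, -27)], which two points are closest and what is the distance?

Computing all pairwise distances among 8 points:

d((-27, 2), (23, 30)) = 57.3062
d((-27, 2), (-23, 7)) = 6.4031 <-- minimum
d((-27, 2), (-22, -7)) = 10.2956
d((-27, 2), (3, 27)) = 39.0512
d((-27, 2), (23, 22)) = 53.8516
d((-27, 2), (25, -3)) = 52.2398
d((-27, 2), (-27, -27)) = 29.0
d((23, 30), (-23, 7)) = 51.4296
d((23, 30), (-22, -7)) = 58.258
d((23, 30), (3, 27)) = 20.2237
d((23, 30), (23, 22)) = 8.0
d((23, 30), (25, -3)) = 33.0606
d((23, 30), (-27, -27)) = 75.8222
d((-23, 7), (-22, -7)) = 14.0357
d((-23, 7), (3, 27)) = 32.8024
d((-23, 7), (23, 22)) = 48.3839
d((-23, 7), (25, -3)) = 49.0306
d((-23, 7), (-27, -27)) = 34.2345
d((-22, -7), (3, 27)) = 42.2019
d((-22, -7), (23, 22)) = 53.535
d((-22, -7), (25, -3)) = 47.1699
d((-22, -7), (-27, -27)) = 20.6155
d((3, 27), (23, 22)) = 20.6155
d((3, 27), (25, -3)) = 37.2022
d((3, 27), (-27, -27)) = 61.7738
d((23, 22), (25, -3)) = 25.0799
d((23, 22), (-27, -27)) = 70.0071
d((25, -3), (-27, -27)) = 57.2713

Closest pair: (-27, 2) and (-23, 7) with distance 6.4031

The closest pair is (-27, 2) and (-23, 7) with Euclidean distance 6.4031. For 8 points, brute-force pairwise comparison is shown above. For large n, the divide-and-conquer algorithm (sort by x, recurse on halves, check the dividing strip) achieves O(n log n).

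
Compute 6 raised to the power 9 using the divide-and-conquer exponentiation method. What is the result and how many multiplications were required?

Computing 6^9 by squaring (build up from 6^1; each line after the first costs one multiplication):

6^1 = 6
6^2 = (6^1)^2 = 6^2 = 36
6^4 = (6^2)^2 = 36^2 = 1296
6^8 = (6^4)^2 = 1296^2 = 1679616
6^9 = 6 * 6^8 = 6 * 1679616 = 10077696

Result: 10077696
Multiplications needed: 4 (4 lines after 6^1)

6^9 = 10077696. Using exponentiation by squaring, this requires 4 multiplications. The key idea: if the exponent is even, square the half-power; if odd, multiply by the base once.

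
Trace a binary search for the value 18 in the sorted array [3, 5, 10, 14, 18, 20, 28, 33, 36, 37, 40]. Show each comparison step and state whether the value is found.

Binary search for 18 in [3, 5, 10, 14, 18, 20, 28, 33, 36, 37, 40]:

lo=0, hi=10, mid=5, arr[mid]=20 -> 20 > 18, search left half
lo=0, hi=4, mid=2, arr[mid]=10 -> 10 < 18, search right half
lo=3, hi=4, mid=3, arr[mid]=14 -> 14 < 18, search right half
lo=4, hi=4, mid=4, arr[mid]=18 -> Found target at index 4!

Binary search finds 18 at index 4 after 4 comparisons. The search repeatedly halves the search space by comparing with the middle element.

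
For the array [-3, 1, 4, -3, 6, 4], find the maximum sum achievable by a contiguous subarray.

Using Kadane's algorithm on [-3, 1, 4, -3, 6, 4]:

Scanning through the array:
Position 1 (value 1): max_ending_here = 1, max_so_far = 1
Position 2 (value 4): max_ending_here = 5, max_so_far = 5
Position 3 (value -3): max_ending_here = 2, max_so_far = 5
Position 4 (value 6): max_ending_here = 8, max_so_far = 8
Position 5 (value 4): max_ending_here = 12, max_so_far = 12

Maximum subarray: [1, 4, -3, 6, 4]
Maximum sum: 12

The maximum subarray is [1, 4, -3, 6, 4] with sum 12. This subarray runs from index 1 to index 5.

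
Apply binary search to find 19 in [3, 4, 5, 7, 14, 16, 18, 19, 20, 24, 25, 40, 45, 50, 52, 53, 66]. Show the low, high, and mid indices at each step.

Binary search for 19 in [3, 4, 5, 7, 14, 16, 18, 19, 20, 24, 25, 40, 45, 50, 52, 53, 66]:

lo=0, hi=16, mid=8, arr[mid]=20 -> 20 > 19, search left half
lo=0, hi=7, mid=3, arr[mid]=7 -> 7 < 19, search right half
lo=4, hi=7, mid=5, arr[mid]=16 -> 16 < 19, search right half
lo=6, hi=7, mid=6, arr[mid]=18 -> 18 < 19, search right half
lo=7, hi=7, mid=7, arr[mid]=19 -> Found target at index 7!

Binary search finds 19 at index 7 after 5 comparisons. The search repeatedly halves the search space by comparing with the middle element.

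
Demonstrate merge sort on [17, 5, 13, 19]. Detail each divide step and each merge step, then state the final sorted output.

Merge sort trace:

Split: [17, 5, 13, 19] -> [17, 5] and [13, 19]
  Split: [17, 5] -> [17] and [5]
  Merge: [17] + [5] -> [5, 17]
  Split: [13, 19] -> [13] and [19]
  Merge: [13] + [19] -> [13, 19]
Merge: [5, 17] + [13, 19] -> [5, 13, 17, 19]

Final sorted array: [5, 13, 17, 19]

The merge sort proceeds by recursively splitting the array and merging sorted halves.
After all merges, the sorted array is [5, 13, 17, 19].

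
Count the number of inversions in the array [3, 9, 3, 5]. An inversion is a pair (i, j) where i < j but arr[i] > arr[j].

Finding inversions in [3, 9, 3, 5]:

(1, 2): arr[1]=9 > arr[2]=3
(1, 3): arr[1]=9 > arr[3]=5

Total inversions: 2

The array has 2 inversion(s): (1,2), (1,3). Each pair (i,j) satisfies i < j and arr[i] > arr[j].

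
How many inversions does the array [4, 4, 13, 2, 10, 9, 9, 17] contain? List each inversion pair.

Finding inversions in [4, 4, 13, 2, 10, 9, 9, 17]:

(0, 3): arr[0]=4 > arr[3]=2
(1, 3): arr[1]=4 > arr[3]=2
(2, 3): arr[2]=13 > arr[3]=2
(2, 4): arr[2]=13 > arr[4]=10
(2, 5): arr[2]=13 > arr[5]=9
(2, 6): arr[2]=13 > arr[6]=9
(4, 5): arr[4]=10 > arr[5]=9
(4, 6): arr[4]=10 > arr[6]=9

Total inversions: 8

The array has 8 inversion(s): (0,3), (1,3), (2,3), (2,4), (2,5), (2,6), (4,5), (4,6). Each pair (i,j) satisfies i < j and arr[i] > arr[j].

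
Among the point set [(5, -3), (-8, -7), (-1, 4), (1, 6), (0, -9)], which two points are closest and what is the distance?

Computing all pairwise distances among 5 points:

d((5, -3), (-8, -7)) = 13.6015
d((5, -3), (-1, 4)) = 9.2195
d((5, -3), (1, 6)) = 9.8489
d((5, -3), (0, -9)) = 7.8102
d((-8, -7), (-1, 4)) = 13.0384
d((-8, -7), (1, 6)) = 15.8114
d((-8, -7), (0, -9)) = 8.2462
d((-1, 4), (1, 6)) = 2.8284 <-- minimum
d((-1, 4), (0, -9)) = 13.0384
d((1, 6), (0, -9)) = 15.0333

Closest pair: (-1, 4) and (1, 6) with distance 2.8284

The closest pair is (-1, 4) and (1, 6) with Euclidean distance 2.8284. For 5 points, brute-force pairwise comparison is shown above. For large n, the divide-and-conquer algorithm (sort by x, recurse on halves, check the dividing strip) achieves O(n log n).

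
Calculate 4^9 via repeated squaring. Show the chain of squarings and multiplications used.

Computing 4^9 by squaring (build up from 4^1; each line after the first costs one multiplication):

4^1 = 4
4^2 = (4^1)^2 = 4^2 = 16
4^4 = (4^2)^2 = 16^2 = 256
4^8 = (4^4)^2 = 256^2 = 65536
4^9 = 4 * 4^8 = 4 * 65536 = 262144

Result: 262144
Multiplications needed: 4 (4 lines after 4^1)

4^9 = 262144. Using exponentiation by squaring, this requires 4 multiplications. The key idea: if the exponent is even, square the half-power; if odd, multiply by the base once.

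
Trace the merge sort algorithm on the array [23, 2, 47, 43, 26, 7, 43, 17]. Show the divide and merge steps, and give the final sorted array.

Merge sort trace:

Split: [23, 2, 47, 43, 26, 7, 43, 17] -> [23, 2, 47, 43] and [26, 7, 43, 17]
  Split: [23, 2, 47, 43] -> [23, 2] and [47, 43]
    Split: [23, 2] -> [23] and [2]
    Merge: [23] + [2] -> [2, 23]
    Split: [47, 43] -> [47] and [43]
    Merge: [47] + [43] -> [43, 47]
  Merge: [2, 23] + [43, 47] -> [2, 23, 43, 47]
  Split: [26, 7, 43, 17] -> [26, 7] and [43, 17]
    Split: [26, 7] -> [26] and [7]
    Merge: [26] + [7] -> [7, 26]
    Split: [43, 17] -> [43] and [17]
    Merge: [43] + [17] -> [17, 43]
  Merge: [7, 26] + [17, 43] -> [7, 17, 26, 43]
Merge: [2, 23, 43, 47] + [7, 17, 26, 43] -> [2, 7, 17, 23, 26, 43, 43, 47]

Final sorted array: [2, 7, 17, 23, 26, 43, 43, 47]

The merge sort proceeds by recursively splitting the array and merging sorted halves.
After all merges, the sorted array is [2, 7, 17, 23, 26, 43, 43, 47].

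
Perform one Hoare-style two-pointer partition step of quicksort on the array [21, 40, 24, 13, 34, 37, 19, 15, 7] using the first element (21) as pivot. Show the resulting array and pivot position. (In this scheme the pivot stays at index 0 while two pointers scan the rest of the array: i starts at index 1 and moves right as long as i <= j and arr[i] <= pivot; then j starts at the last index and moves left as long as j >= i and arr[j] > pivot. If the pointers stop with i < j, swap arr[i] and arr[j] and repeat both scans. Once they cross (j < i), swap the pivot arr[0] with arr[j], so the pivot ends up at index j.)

Hoare-style two-pointer partition with pivot = 21:

Initial array: [21, 40, 24, 13, 34, 37, 19, 15, 7]

Pointers start at i = 1, j = 8.
i stops at index 1 (arr[1]=40 > 21), j stops at index 8 (arr[8]=7 <= 21): swap arr[1] and arr[8], array becomes [21, 7, 24, 13, 34, 37, 19, 15, 40]
i stops at index 2 (arr[2]=24 > 21), j stops at index 7 (arr[7]=15 <= 21): swap arr[2] and arr[7], array becomes [21, 7, 15, 13, 34, 37, 19, 24, 40]
i stops at index 4 (arr[4]=34 > 21), j stops at index 6 (arr[6]=19 <= 21): swap arr[4] and arr[6], array becomes [21, 7, 15, 13, 19, 37, 34, 24, 40]
i ends at 5, j ends at 4: the pointers have crossed (j < i), so scanning stops.

Swap pivot arr[0] with arr[4] to place pivot at position 4: [19, 7, 15, 13, 21, 37, 34, 24, 40]
Pivot position: 4

After partitioning with pivot 21, the array becomes [19, 7, 15, 13, 21, 37, 34, 24, 40]. The pivot is placed at index 4. All elements to the left of the pivot are <= 21, and all elements to the right are > 21.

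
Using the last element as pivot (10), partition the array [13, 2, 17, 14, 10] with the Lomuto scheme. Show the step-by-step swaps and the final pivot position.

Lomuto partition with pivot = 10:

Initial array: [13, 2, 17, 14, 10]

arr[0]=13 > 10: no swap
arr[1]=2 <= 10: swap with position 0, array becomes [2, 13, 17, 14, 10]
arr[2]=17 > 10: no swap
arr[3]=14 > 10: no swap

Place pivot at position 1: [2, 10, 17, 14, 13]
Pivot position: 1

After partitioning with pivot 10, the array becomes [2, 10, 17, 14, 13]. The pivot is placed at index 1. All elements to the left of the pivot are <= 10, and all elements to the right are > 10.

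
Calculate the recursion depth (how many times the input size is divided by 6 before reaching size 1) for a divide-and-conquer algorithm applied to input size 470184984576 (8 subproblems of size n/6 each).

For divide and conquer with division factor 6:

Problem sizes at each level:
Level 0: 470184984576
Level 1: 78364164096
Level 2: 13060694016
Level 3: 2176782336
Level 4: 362797056
Level 5: 60466176
Level 6: 10077696
Level 7: 1679616
Level 8: 279936
Level 9: 46656
Level 10: 7776
Level 11: 1296
Level 12: 216
Level 13: 36
Level 14: 6
Level 15: 1

The root is level 0 and the size-1 base case is level 15 (the tree spans levels 0 through 15, i.e. 16 levels counting the root), so the depth is the number of divisions: log_6(470184984576) = 15

The recursion tree depth is log_6(470184984576) = 15. At each level, the problem size is divided by 6, so it takes 15 divisions to reduce to a base case of size 1. The algorithm makes 8 recursive calls at each level.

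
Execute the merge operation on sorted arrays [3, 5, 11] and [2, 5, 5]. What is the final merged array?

Merging process:

Compare 3 vs 2: take 2 from right. Merged: [2]
Compare 3 vs 5: take 3 from left. Merged: [2, 3]
Compare 5 vs 5: take 5 from left. Merged: [2, 3, 5]
Compare 11 vs 5: take 5 from right. Merged: [2, 3, 5, 5]
Compare 11 vs 5: take 5 from right. Merged: [2, 3, 5, 5, 5]
Append remaining from left: [11]. Merged: [2, 3, 5, 5, 5, 11]

Final merged array: [2, 3, 5, 5, 5, 11]
Total comparisons: 5

The merged array is [2, 3, 5, 5, 5, 11], requiring 5 comparisons. The merge step runs in O(n) time where n is the total number of elements.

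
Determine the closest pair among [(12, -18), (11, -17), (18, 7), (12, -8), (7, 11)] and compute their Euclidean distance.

Computing all pairwise distances among 5 points:

d((12, -18), (11, -17)) = 1.4142 <-- minimum
d((12, -18), (18, 7)) = 25.7099
d((12, -18), (12, -8)) = 10.0
d((12, -18), (7, 11)) = 29.4279
d((11, -17), (18, 7)) = 25.0
d((11, -17), (12, -8)) = 9.0554
d((11, -17), (7, 11)) = 28.2843
d((18, 7), (12, -8)) = 16.1555
d((18, 7), (7, 11)) = 11.7047
d((12, -8), (7, 11)) = 19.6469

Closest pair: (12, -18) and (11, -17) with distance 1.4142

The closest pair is (12, -18) and (11, -17) with Euclidean distance 1.4142. For 5 points, brute-force pairwise comparison is shown above. For large n, the divide-and-conquer algorithm (sort by x, recurse on halves, check the dividing strip) achieves O(n log n).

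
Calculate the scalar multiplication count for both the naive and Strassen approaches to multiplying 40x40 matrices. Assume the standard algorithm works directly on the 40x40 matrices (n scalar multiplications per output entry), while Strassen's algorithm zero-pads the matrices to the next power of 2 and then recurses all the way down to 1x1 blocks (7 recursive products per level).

Matrix multiplication for 40x40 matrices:

Strassen's algorithm requires power-of-2 dimensions. Pad 40x40 to 64x64 (next power of 2).

Standard algorithm: 40^3 = 64000 multiplications
Strassen's algorithm: 7^(log2(64)) = 7^6 = 117649 multiplications
Difference: 64000 - 117649 = -53649 (Strassen uses MORE here due to padding overhead — for small or just-over-power-of-2 n, padding can outweigh the per-level savings)

Standard: 64000 multiplications (40^3). Strassen: 117649 multiplications (7^6, after padding to 64x64). Strassen reduces 8 recursive multiplications to 7 at each level.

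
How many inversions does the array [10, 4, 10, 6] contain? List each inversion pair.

Finding inversions in [10, 4, 10, 6]:

(0, 1): arr[0]=10 > arr[1]=4
(0, 3): arr[0]=10 > arr[3]=6
(2, 3): arr[2]=10 > arr[3]=6

Total inversions: 3

The array has 3 inversion(s): (0,1), (0,3), (2,3). Each pair (i,j) satisfies i < j and arr[i] > arr[j].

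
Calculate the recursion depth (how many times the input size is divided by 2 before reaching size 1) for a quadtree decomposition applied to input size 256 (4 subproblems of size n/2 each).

For divide and conquer with division factor 2:

Problem sizes at each level:
Level 0: 256
Level 1: 128
Level 2: 64
Level 3: 32
Level 4: 16
Level 5: 8
Level 6: 4
Level 7: 2
Level 8: 1

The root is level 0 and the size-1 base case is level 8 (the tree spans levels 0 through 8, i.e. 9 levels counting the root), so the depth is the number of divisions: log_2(256) = 8

The recursion tree depth is log_2(256) = 8. At each level, the problem size is divided by 2, so it takes 8 divisions to reduce to a base case of size 1. The algorithm makes 4 recursive calls at each level.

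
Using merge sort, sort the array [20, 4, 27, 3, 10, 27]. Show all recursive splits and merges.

Merge sort trace:

Split: [20, 4, 27, 3, 10, 27] -> [20, 4, 27] and [3, 10, 27]
  Split: [20, 4, 27] -> [20] and [4, 27]
    Split: [4, 27] -> [4] and [27]
    Merge: [4] + [27] -> [4, 27]
  Merge: [20] + [4, 27] -> [4, 20, 27]
  Split: [3, 10, 27] -> [3] and [10, 27]
    Split: [10, 27] -> [10] and [27]
    Merge: [10] + [27] -> [10, 27]
  Merge: [3] + [10, 27] -> [3, 10, 27]
Merge: [4, 20, 27] + [3, 10, 27] -> [3, 4, 10, 20, 27, 27]

Final sorted array: [3, 4, 10, 20, 27, 27]

The merge sort proceeds by recursively splitting the array and merging sorted halves.
After all merges, the sorted array is [3, 4, 10, 20, 27, 27].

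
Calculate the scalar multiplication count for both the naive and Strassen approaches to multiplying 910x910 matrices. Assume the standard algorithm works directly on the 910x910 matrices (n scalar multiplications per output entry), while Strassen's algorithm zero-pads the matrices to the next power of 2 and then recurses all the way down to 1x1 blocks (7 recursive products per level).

Matrix multiplication for 910x910 matrices:

Strassen's algorithm requires power-of-2 dimensions. Pad 910x910 to 1024x1024 (next power of 2).

Standard algorithm: 910^3 = 753571000 multiplications
Strassen's algorithm: 7^(log2(1024)) = 7^10 = 282475249 multiplications
Savings: 753571000 - 282475249 = 471095751 multiplications

Standard: 753571000 multiplications (910^3). Strassen: 282475249 multiplications (7^10, after padding to 1024x1024). Strassen reduces 8 recursive multiplications to 7 at each level.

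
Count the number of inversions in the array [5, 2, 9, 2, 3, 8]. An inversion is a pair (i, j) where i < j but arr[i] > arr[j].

Finding inversions in [5, 2, 9, 2, 3, 8]:

(0, 1): arr[0]=5 > arr[1]=2
(0, 3): arr[0]=5 > arr[3]=2
(0, 4): arr[0]=5 > arr[4]=3
(2, 3): arr[2]=9 > arr[3]=2
(2, 4): arr[2]=9 > arr[4]=3
(2, 5): arr[2]=9 > arr[5]=8

Total inversions: 6

The array has 6 inversion(s): (0,1), (0,3), (0,4), (2,3), (2,4), (2,5). Each pair (i,j) satisfies i < j and arr[i] > arr[j].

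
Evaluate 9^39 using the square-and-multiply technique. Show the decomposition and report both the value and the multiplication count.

Computing 9^39 by squaring (build up from 9^1; each line after the first costs one multiplication):

9^1 = 9
9^2 = (9^1)^2 = 9^2 = 81
9^4 = (9^2)^2 = 81^2 = 6561
9^8 = (9^4)^2 = 6561^2 = 43046721
9^9 = 9 * 9^8 = 9 * 43046721 = 387420489
9^18 = (9^9)^2 = 387420489^2 = 150094635296999121
9^19 = 9 * 9^18 = 9 * 150094635296999121 = 1350851717672992089
9^38 = (9^19)^2 = 1350851717672992089^2 = 1824800363140073127359051977856583921
9^39 = 9 * 9^38 = 9 * 1824800363140073127359051977856583921 = 16423203268260658146231467800709255289

Result: 16423203268260658146231467800709255289
Multiplications needed: 8 (8 lines after 9^1)

9^39 = 16423203268260658146231467800709255289. Using exponentiation by squaring, this requires 8 multiplications. The key idea: if the exponent is even, square the half-power; if odd, multiply by the base once.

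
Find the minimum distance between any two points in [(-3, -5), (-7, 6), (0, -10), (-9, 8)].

Computing all pairwise distances among 4 points:

d((-3, -5), (-7, 6)) = 11.7047
d((-3, -5), (0, -10)) = 5.831
d((-3, -5), (-9, 8)) = 14.3178
d((-7, 6), (0, -10)) = 17.4642
d((-7, 6), (-9, 8)) = 2.8284 <-- minimum
d((0, -10), (-9, 8)) = 20.1246

Closest pair: (-7, 6) and (-9, 8) with distance 2.8284

The closest pair is (-7, 6) and (-9, 8) with Euclidean distance 2.8284. For 4 points, brute-force pairwise comparison is shown above. For large n, the divide-and-conquer algorithm (sort by x, recurse on halves, check the dividing strip) achieves O(n log n).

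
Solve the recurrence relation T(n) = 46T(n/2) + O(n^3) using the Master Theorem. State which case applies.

Master Theorem for T(n) = 46T(n/2) + O(n^3):

a = 46, b = 2, c = 3
log_b(a) = log_2(46) = 5.5236

Case 1: c = 3 < log_2(46) = 5.5236
T(n) = O(n^(log_2 46))

For T(n) = 46T(n/2) + O(n^3): log_2(46) = 5.5236. This is Case 1 of the Master Theorem (c < log_b(a), work dominated by leaves), giving O(n^(log_2 46)).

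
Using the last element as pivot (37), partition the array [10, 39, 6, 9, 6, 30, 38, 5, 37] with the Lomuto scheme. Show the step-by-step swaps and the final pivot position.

Lomuto partition with pivot = 37:

Initial array: [10, 39, 6, 9, 6, 30, 38, 5, 37]

arr[0]=10 <= 37: swap with position 0, array becomes [10, 39, 6, 9, 6, 30, 38, 5, 37]
arr[1]=39 > 37: no swap
arr[2]=6 <= 37: swap with position 1, array becomes [10, 6, 39, 9, 6, 30, 38, 5, 37]
arr[3]=9 <= 37: swap with position 2, array becomes [10, 6, 9, 39, 6, 30, 38, 5, 37]
arr[4]=6 <= 37: swap with position 3, array becomes [10, 6, 9, 6, 39, 30, 38, 5, 37]
arr[5]=30 <= 37: swap with position 4, array becomes [10, 6, 9, 6, 30, 39, 38, 5, 37]
arr[6]=38 > 37: no swap
arr[7]=5 <= 37: swap with position 5, array becomes [10, 6, 9, 6, 30, 5, 38, 39, 37]

Place pivot at position 6: [10, 6, 9, 6, 30, 5, 37, 39, 38]
Pivot position: 6

After partitioning with pivot 37, the array becomes [10, 6, 9, 6, 30, 5, 37, 39, 38]. The pivot is placed at index 6. All elements to the left of the pivot are <= 37, and all elements to the right are > 37.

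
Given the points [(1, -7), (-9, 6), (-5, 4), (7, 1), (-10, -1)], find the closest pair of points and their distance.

Computing all pairwise distances among 5 points:

d((1, -7), (-9, 6)) = 16.4012
d((1, -7), (-5, 4)) = 12.53
d((1, -7), (7, 1)) = 10.0
d((1, -7), (-10, -1)) = 12.53
d((-9, 6), (-5, 4)) = 4.4721 <-- minimum
d((-9, 6), (7, 1)) = 16.7631
d((-9, 6), (-10, -1)) = 7.0711
d((-5, 4), (7, 1)) = 12.3693
d((-5, 4), (-10, -1)) = 7.0711
d((7, 1), (-10, -1)) = 17.1172

Closest pair: (-9, 6) and (-5, 4) with distance 4.4721

The closest pair is (-9, 6) and (-5, 4) with Euclidean distance 4.4721. For 5 points, brute-force pairwise comparison is shown above. For large n, the divide-and-conquer algorithm (sort by x, recurse on halves, check the dividing strip) achieves O(n log n).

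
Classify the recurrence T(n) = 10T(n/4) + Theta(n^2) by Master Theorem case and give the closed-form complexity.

Master Theorem for T(n) = 10T(n/4) + O(n^2):

a = 10, b = 4, c = 2
log_b(a) = log_4(10) = 1.6610

Case 3: c = 2 > log_4(10) = 1.6610
T(n) = O(n^2) = O(n^2)

For T(n) = 10T(n/4) + O(n^2): log_4(10) = 1.6610. This is Case 3 of the Master Theorem (c > log_b(a), work dominated by root), giving O(n^2).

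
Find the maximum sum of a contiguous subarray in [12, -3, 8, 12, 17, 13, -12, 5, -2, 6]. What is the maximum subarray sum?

Using Kadane's algorithm on [12, -3, 8, 12, 17, 13, -12, 5, -2, 6]:

Scanning through the array:
Position 1 (value -3): max_ending_here = 9, max_so_far = 12
Position 2 (value 8): max_ending_here = 17, max_so_far = 17
Position 3 (value 12): max_ending_here = 29, max_so_far = 29
Position 4 (value 17): max_ending_here = 46, max_so_far = 46
Position 5 (value 13): max_ending_here = 59, max_so_far = 59
Position 6 (value -12): max_ending_here = 47, max_so_far = 59
Position 7 (value 5): max_ending_here = 52, max_so_far = 59
Position 8 (value -2): max_ending_here = 50, max_so_far = 59
Position 9 (value 6): max_ending_here = 56, max_so_far = 59

Maximum subarray: [12, -3, 8, 12, 17, 13]
Maximum sum: 59

The maximum subarray is [12, -3, 8, 12, 17, 13] with sum 59. This subarray runs from index 0 to index 5.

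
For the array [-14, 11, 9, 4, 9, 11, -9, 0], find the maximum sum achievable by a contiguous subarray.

Using Kadane's algorithm on [-14, 11, 9, 4, 9, 11, -9, 0]:

Scanning through the array:
Position 1 (value 11): max_ending_here = 11, max_so_far = 11
Position 2 (value 9): max_ending_here = 20, max_so_far = 20
Position 3 (value 4): max_ending_here = 24, max_so_far = 24
Position 4 (value 9): max_ending_here = 33, max_so_far = 33
Position 5 (value 11): max_ending_here = 44, max_so_far = 44
Position 6 (value -9): max_ending_here = 35, max_so_far = 44
Position 7 (value 0): max_ending_here = 35, max_so_far = 44

Maximum subarray: [11, 9, 4, 9, 11]
Maximum sum: 44

The maximum subarray is [11, 9, 4, 9, 11] with sum 44. This subarray runs from index 1 to index 5.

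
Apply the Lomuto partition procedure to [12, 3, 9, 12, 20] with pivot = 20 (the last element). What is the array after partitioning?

Lomuto partition with pivot = 20:

Initial array: [12, 3, 9, 12, 20]

arr[0]=12 <= 20: swap with position 0, array becomes [12, 3, 9, 12, 20]
arr[1]=3 <= 20: swap with position 1, array becomes [12, 3, 9, 12, 20]
arr[2]=9 <= 20: swap with position 2, array becomes [12, 3, 9, 12, 20]
arr[3]=12 <= 20: swap with position 3, array becomes [12, 3, 9, 12, 20]

Place pivot at position 4: [12, 3, 9, 12, 20]
Pivot position: 4

After partitioning with pivot 20, the array becomes [12, 3, 9, 12, 20]. The pivot is placed at index 4. All elements to the left of the pivot are <= 20, and all elements to the right are > 20.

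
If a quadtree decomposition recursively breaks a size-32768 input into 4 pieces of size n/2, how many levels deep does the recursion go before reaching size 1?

For divide and conquer with division factor 2:

Problem sizes at each level:
Level 0: 32768
Level 1: 16384
Level 2: 8192
Level 3: 4096
Level 4: 2048
Level 5: 1024
Level 6: 512
Level 7: 256
Level 8: 128
Level 9: 64
Level 10: 32
Level 11: 16
Level 12: 8
Level 13: 4
Level 14: 2
Level 15: 1

The root is level 0 and the size-1 base case is level 15 (the tree spans levels 0 through 15, i.e. 16 levels counting the root), so the depth is the number of divisions: log_2(32768) = 15

The recursion tree depth is log_2(32768) = 15. At each level, the problem size is divided by 2, so it takes 15 divisions to reduce to a base case of size 1. The algorithm makes 4 recursive calls at each level.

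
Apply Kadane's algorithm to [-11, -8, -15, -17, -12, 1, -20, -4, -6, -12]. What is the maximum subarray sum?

Using Kadane's algorithm on [-11, -8, -15, -17, -12, 1, -20, -4, -6, -12]:

Scanning through the array:
Position 1 (value -8): max_ending_here = -8, max_so_far = -8
Position 2 (value -15): max_ending_here = -15, max_so_far = -8
Position 3 (value -17): max_ending_here = -17, max_so_far = -8
Position 4 (value -12): max_ending_here = -12, max_so_far = -8
Position 5 (value 1): max_ending_here = 1, max_so_far = 1
Position 6 (value -20): max_ending_here = -19, max_so_far = 1
Position 7 (value -4): max_ending_here = -4, max_so_far = 1
Position 8 (value -6): max_ending_here = -6, max_so_far = 1
Position 9 (value -12): max_ending_here = -12, max_so_far = 1

Maximum subarray: [1]
Maximum sum: 1

The maximum subarray is [1] with sum 1. This subarray runs from index 5 to index 5.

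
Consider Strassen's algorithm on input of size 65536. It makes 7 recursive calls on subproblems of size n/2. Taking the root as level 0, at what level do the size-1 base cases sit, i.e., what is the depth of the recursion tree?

For divide and conquer with division factor 2:

Problem sizes at each level:
Level 0: 65536
Level 1: 32768
Level 2: 16384
Level 3: 8192
Level 4: 4096
Level 5: 2048
Level 6: 1024
Level 7: 512
Level 8: 256
Level 9: 128
Level 10: 64
Level 11: 32
Level 12: 16
Level 13: 8
Level 14: 4
Level 15: 2
Level 16: 1

The root is level 0 and the size-1 base case is level 16 (the tree spans levels 0 through 16, i.e. 17 levels counting the root), so the depth is the number of divisions: log_2(65536) = 16

The recursion tree depth is log_2(65536) = 16. At each level, the problem size is divided by 2, so it takes 16 divisions to reduce to a base case of size 1. The algorithm makes 7 recursive calls at each level.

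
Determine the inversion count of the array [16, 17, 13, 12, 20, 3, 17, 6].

Finding inversions in [16, 17, 13, 12, 20, 3, 17, 6]:

(0, 2): arr[0]=16 > arr[2]=13
(0, 3): arr[0]=16 > arr[3]=12
(0, 5): arr[0]=16 > arr[5]=3
(0, 7): arr[0]=16 > arr[7]=6
(1, 2): arr[1]=17 > arr[2]=13
(1, 3): arr[1]=17 > arr[3]=12
(1, 5): arr[1]=17 > arr[5]=3
(1, 7): arr[1]=17 > arr[7]=6
(2, 3): arr[2]=13 > arr[3]=12
(2, 5): arr[2]=13 > arr[5]=3
(2, 7): arr[2]=13 > arr[7]=6
(3, 5): arr[3]=12 > arr[5]=3
(3, 7): arr[3]=12 > arr[7]=6
(4, 5): arr[4]=20 > arr[5]=3
(4, 6): arr[4]=20 > arr[6]=17
(4, 7): arr[4]=20 > arr[7]=6
(6, 7): arr[6]=17 > arr[7]=6

Total inversions: 17

The array has 17 inversion(s): (0,2), (0,3), (0,5), (0,7), (1,2), (1,3), (1,5), (1,7), (2,3), (2,5), (2,7), (3,5), (3,7), (4,5), (4,6), (4,7), (6,7). Each pair (i,j) satisfies i < j and arr[i] > arr[j].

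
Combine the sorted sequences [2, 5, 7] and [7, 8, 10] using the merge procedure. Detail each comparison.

Merging process:

Compare 2 vs 7: take 2 from left. Merged: [2]
Compare 5 vs 7: take 5 from left. Merged: [2, 5]
Compare 7 vs 7: take 7 from left. Merged: [2, 5, 7]
Append remaining from right: [7, 8, 10]. Merged: [2, 5, 7, 7, 8, 10]

Final merged array: [2, 5, 7, 7, 8, 10]
Total comparisons: 3

The merged array is [2, 5, 7, 7, 8, 10], requiring 3 comparisons. The merge step runs in O(n) time where n is the total number of elements.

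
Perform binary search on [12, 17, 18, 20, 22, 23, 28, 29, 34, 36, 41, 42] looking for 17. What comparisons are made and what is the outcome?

Binary search for 17 in [12, 17, 18, 20, 22, 23, 28, 29, 34, 36, 41, 42]:

lo=0, hi=11, mid=5, arr[mid]=23 -> 23 > 17, search left half
lo=0, hi=4, mid=2, arr[mid]=18 -> 18 > 17, search left half
lo=0, hi=1, mid=0, arr[mid]=12 -> 12 < 17, search right half
lo=1, hi=1, mid=1, arr[mid]=17 -> Found target at index 1!

Binary search finds 17 at index 1 after 4 comparisons. The search repeatedly halves the search space by comparing with the middle element.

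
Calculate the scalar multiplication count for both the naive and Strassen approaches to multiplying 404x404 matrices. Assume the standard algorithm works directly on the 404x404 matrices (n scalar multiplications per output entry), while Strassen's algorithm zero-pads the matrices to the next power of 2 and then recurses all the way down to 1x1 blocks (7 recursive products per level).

Matrix multiplication for 404x404 matrices:

Strassen's algorithm requires power-of-2 dimensions. Pad 404x404 to 512x512 (next power of 2).

Standard algorithm: 404^3 = 65939264 multiplications
Strassen's algorithm: 7^(log2(512)) = 7^9 = 40353607 multiplications
Savings: 65939264 - 40353607 = 25585657 multiplications

Standard: 65939264 multiplications (404^3). Strassen: 40353607 multiplications (7^9, after padding to 512x512). Strassen reduces 8 recursive multiplications to 7 at each level.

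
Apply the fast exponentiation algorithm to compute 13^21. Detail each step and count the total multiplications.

Computing 13^21 by squaring (build up from 13^1; each line after the first costs one multiplication):

13^1 = 13
13^2 = (13^1)^2 = 13^2 = 169
13^4 = (13^2)^2 = 169^2 = 28561
13^5 = 13 * 13^4 = 13 * 28561 = 371293
13^10 = (13^5)^2 = 371293^2 = 137858491849
13^20 = (13^10)^2 = 137858491849^2 = 19004963774880799438801
13^21 = 13 * 13^20 = 13 * 19004963774880799438801 = 247064529073450392704413

Result: 247064529073450392704413
Multiplications needed: 6 (6 lines after 13^1)

13^21 = 247064529073450392704413. Using exponentiation by squaring, this requires 6 multiplications. The key idea: if the exponent is even, square the half-power; if odd, multiply by the base once.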